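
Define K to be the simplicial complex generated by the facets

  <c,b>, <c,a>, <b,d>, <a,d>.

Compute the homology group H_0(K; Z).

Order the vertices as a < b < c < d. Listing each simplex with vertices in this order, K has dimension 1 with simplices:

  0-simplices (4): a, b, c, d
  1-simplices (4): ac, ad, bc, bd

so the chain groups are C_0 ≅ Z^4, C_1 ≅ Z^4.

∂_1: C_1 → C_0 is given by ∂[p,q] = [q] − [p].
This gives a 4×4 integer matrix of rank 3; reducing to Smith normal form yields diagonal entries (1,1,1).

Computing H_k = (kernel of ∂_k) / (image of ∂_{k+1}):

  H_0: rank C_0 − rank ∂_1 = 4 − 3 = 1, and the invariant factors of ∂_1 are all 1, so H_0 ≅ Z.

H_0 ≅ Z.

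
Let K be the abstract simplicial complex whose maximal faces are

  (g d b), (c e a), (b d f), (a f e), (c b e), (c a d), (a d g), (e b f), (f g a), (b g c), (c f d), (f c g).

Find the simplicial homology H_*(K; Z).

Fix the vertex order a < b < c < d < e < f < g and write every simplex with vertices in increasing order. Then dim K = 2 and the simplices of K are:

  0-simplices (7): a, b, c, d, e, f, g
  1-simplices (18): ac, ad, ae, af, ag, bc, bd, be, bf, bg, cd, ce, cf, cg, df, dg, ef, fg
  2-simplices (12): acd, ace, adg, aef, afg, bce, bcg, bdf, bdg, bef, cdf, cfg

giving chain groups C_0 ≅ Z^7, C_1 ≅ Z^18, C_2 ≅ Z^12.

Boundary ∂_1: C_1 → C_0 maps an edge to its endpoints' difference, ∂[p,q] = q − p. For instance
  ∂ae = e − a.
As a 7×18 matrix over Z this has rank 6, with invariant factors (1,1,1,1,1,1).

∂_2: C_2 → C_1 acts by ∂[p,q,r] = [q,r] − [p,r] + [p,q]. For instance
  ∂cfg = fg − cg + cf,
  ∂adg = dg − ag + ad.
This gives a 18×12 integer matrix of rank 12; reducing to Smith normal form yields diagonal entries (1,1,1,1,1,1,1,1,1,1,1,2).

From H_k ≅ ker(∂_k) / im(∂_{k+1}) we obtain:

  H_0: rank C_0 − rank ∂_1 = 7 − 6 = 1, and the invariant factors of ∂_1 are all 1, so H_0 ≅ Z.
  H_1: rank ker ∂_1 − rank ∂_2 = (18 − 6) − 12 = 0, and ∂_2 has invariant factor 2 > 1, so H_1 ≅ Z_2.
  H_2: rank ker ∂_2 − rank ∂_3 = (12 − 12) − 0 = 0, and there is no ∂_3, so H_2 ≅ 0.

(K is a triangulation of the real projective plane RP^2.)

H_0 = Z,  H_1 = Z_2,  H_2 = 0.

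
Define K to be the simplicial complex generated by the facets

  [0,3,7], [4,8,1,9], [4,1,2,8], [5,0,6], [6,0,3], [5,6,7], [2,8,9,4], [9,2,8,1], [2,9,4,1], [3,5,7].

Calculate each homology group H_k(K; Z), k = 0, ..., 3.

H_0 ≅ Z^2,  H_1 ≅ Z,  H_2 = 0,  H_3 ≅ Z.

We work with the vertex ordering 0 < 1 < 2 < 3 < 4 < 5 < 6 < 7 < 8 < 9. The simplices of K, each written with vertices in increasing order, are:

  0-simplices (10): [0], [1], [2], [3], [4], [5], [6], [7], [8], [9]
  1-simplices (20): [0,3], [0,5], [0,6], [0,7], [1,2], [1,4], [1,8], [1,9], [2,4], [2,8], [2,9], [3,5], [3,6], [3,7], [4,8], [4,9], [5,6], [5,7], [6,7], [8,9]
  2-simplices (15): [0,3,6], [0,3,7], [0,5,6], [1,2,4], [1,2,8], [1,2,9], [1,4,8], [1,4,9], [1,8,9], [2,4,8], [2,4,9], [2,8,9], [3,5,7], [4,8,9], [5,6,7]
  3-simplices (5): [1,2,4,8], [1,2,4,9], [1,2,8,9], [1,4,8,9], [2,4,8,9]

so the chain groups are C_0 ≅ Z^10, C_1 ≅ Z^20, C_2 ≅ Z^15, C_3 ≅ Z^5.

∂_1: C_1 → C_0 is given by ∂[p,q] = [q] − [p]. For instance
  ∂[6,7] = [7] − [6].
The resulting 10×20 matrix has rank 8, and its Smith normal form has invariant factors (1,1,1,1,1,1,1,1).

∂_2: C_2 → C_1 maps a triangle to the signed sum of its edges. For instance
  ∂[3,5,7] = [5,7] − [3,7] + [3,5],
  ∂[1,8,9] = [8,9] − [1,9] + [1,8].
The resulting 20×15 matrix has rank 11, and its Smith normal form has invariant factors (1,1,1,1,1,1,1,1,1,1,1).

∂_3: C_3 → C_2 sends each 3-simplex σ to the alternating sum Σ_i (−1)^i (σ with its i-th vertex removed). For instance
  ∂[1,2,4,9] = [2,4,9] − [1,4,9] + [1,2,9] − [1,2,4],
  ∂[1,2,8,9] = [2,8,9] − [1,8,9] + [1,2,9] − [1,2,8].
The 15×5 boundary matrix has rank 4 and Smith normal form diag(1,1,1,1).

From H_k ≅ ker(∂_k) / im(∂_{k+1}) we obtain:

  H_0: rank C_0 − rank ∂_1 = 10 − 8 = 2, and the invariant factors of ∂_1 are all 1, so H_0 = Z^2.
  H_1: rank ker ∂_1 − rank ∂_2 = (20 − 8) − 11 = 1, and the invariant factors of ∂_2 are all 1, so H_1 = Z.
  H_2: rank ker ∂_2 − rank ∂_3 = (15 − 11) − 4 = 0, and the invariant factors of ∂_3 are all 1, so H_2 = 0.
  H_3: rank ker ∂_3 − rank ∂_4 = (5 − 4) − 0 = 1, and there is no ∂_4, so H_3 = Z.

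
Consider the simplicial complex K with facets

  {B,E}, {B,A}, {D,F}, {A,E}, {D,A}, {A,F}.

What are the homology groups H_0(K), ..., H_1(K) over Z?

Order the vertices as A < B < D < E < F. Listing each simplex with vertices in this order, K has dimension 1 with simplices:

  0-simplices (5): A, B, D, E, F
  1-simplices (6): AB, AD, AE, AF, BE, DF

so the chain groups are C_0 ≅ Z^5, C_1 ≅ Z^6.

∂_1: C_1 → C_0 maps an edge to its endpoints' difference, ∂[p,q] = q − p. For instance
  ∂BE = E − B.
As a 5×6 matrix over Z this has rank 4, with invariant factors (1,1,1,1).

Computing H_k = (kernel of ∂_k) / (image of ∂_{k+1}):

  H_0: rank C_0 − rank ∂_1 = 5 − 4 = 1, and the invariant factors of ∂_1 are all 1, so H_0 ≅ Z.
  H_1: rank ker ∂_1 − rank ∂_2 = (6 − 4) − 0 = 2, and there is no ∂_2, so H_1 ≅ Z^2.

As a check, the Euler characteristic is 5 − 6 = -1, which agrees with 1 − 2 = -1.
(K is a triangulation of a wedge of 2 circles.)

H_0 ≅ Z,  H_1 ≅ Z^2.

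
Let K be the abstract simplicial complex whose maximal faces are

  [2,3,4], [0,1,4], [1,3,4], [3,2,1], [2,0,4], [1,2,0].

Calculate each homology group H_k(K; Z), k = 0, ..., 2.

Take the total order 0 < 1 < 2 < 3 < 4 on the vertex set. Then K (dimension 2) consists of the simplices:

  0-simplices (5): [0], [1], [2], [3], [4]
  1-simplices (9): [0,1], [0,2], [0,4], [1,2], [1,3], [1,4], [2,3], [2,4], [3,4]
  2-simplices (6): [0,1,2], [0,1,4], [0,2,4], [1,2,3], [1,3,4], [2,3,4]

so the chain groups are C_0 ≅ Z^5, C_1 ≅ Z^9, C_2 ≅ Z^6.

The boundary map ∂_1: C_1 → C_0 maps an edge to its endpoints' difference, ∂[p,q] = q − p. For instance
  ∂[0,1] = [1] − [0].
As a 5×9 matrix over Z this has rank 4, with invariant factors (1,1,1,1).

Boundary ∂_2: C_2 → C_1 sends each 2-simplex [p,q,r] to [q,r] − [p,r] + [p,q]. For instance
  ∂[1,3,4] = [3,4] − [1,4] + [1,3],
  ∂[0,1,4] = [1,4] − [0,4] + [0,1].
The 9×6 boundary matrix has rank 5 and Smith normal form diag(1,1,1,1,1).

From H_k ≅ ker(∂_k) / im(∂_{k+1}) we obtain:

  H_0: rank C_0 − rank ∂_1 = 5 − 4 = 1, and the invariant factors of ∂_1 are all 1, so H_0 ≅ Z.
  H_1: rank ker ∂_1 − rank ∂_2 = (9 − 4) − 5 = 0, and the invariant factors of ∂_2 are all 1, so H_1 ≅ 0.
  H_2: rank ker ∂_2 − rank ∂_3 = (6 − 5) − 0 = 1, and there is no ∂_3, so H_2 ≅ Z.

As a check, the Euler characteristic is 5 − 9 + 6 = 2, which agrees with 1 − 0 + 1 = 2.
(K is a triangulation of the 2-sphere S^2.)

H_0 ≅ Z,  H_1 = 0,  H_2 ≅ Z.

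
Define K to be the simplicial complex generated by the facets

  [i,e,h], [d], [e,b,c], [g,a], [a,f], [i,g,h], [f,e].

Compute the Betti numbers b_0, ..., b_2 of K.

b_0 = 2, b_1 = 1, b_2 = 0.

We work with the vertex ordering a < b < c < d < e < f < g < h < i. The simplices of K, each written with vertices in increasing order, are:

  0-simplices (9): a, b, c, d, e, f, g, h, i
  1-simplices (11): af, ag, bc, be, ce, ef, eh, ei, gh, gi, hi
  2-simplices (3): bce, ehi, ghi

giving chain groups C_0 ≅ Z^9, C_1 ≅ Z^11, C_2 ≅ Z^3.

Boundary ∂_1: C_1 → C_0 maps an edge to its endpoints' difference, ∂[p,q] = q − p. For instance
  ∂af = f − a.
The 9×11 boundary matrix has rank 7 and Smith normal form diag(1,1,1,1,1,1,1).

Boundary ∂_2: C_2 → C_1 sends each 2-simplex [p,q,r] to [q,r] − [p,r] + [p,q]. For instance
  ∂bce = ce − be + bc,
  ∂ehi = hi − ei + eh.
The 11×3 boundary matrix has rank 3 and Smith normal form diag(1,1,1).

Reading off H_k = ker ∂_k / im ∂_{k+1}:

  H_0: rank C_0 − rank ∂_1 = 9 − 7 = 2, and the invariant factors of ∂_1 are all 1, so H_0 ≅ Z^2.
  H_1: rank ker ∂_1 − rank ∂_2 = (11 − 7) − 3 = 1, and the invariant factors of ∂_2 are all 1, so H_1 ≅ Z.
  H_2: rank ker ∂_2 − rank ∂_3 = (3 − 3) − 0 = 0, and there is no ∂_3, so H_2 ≅ 0.

Hence the Betti numbers are b_0 = 2, b_1 = 1, b_2 = 0.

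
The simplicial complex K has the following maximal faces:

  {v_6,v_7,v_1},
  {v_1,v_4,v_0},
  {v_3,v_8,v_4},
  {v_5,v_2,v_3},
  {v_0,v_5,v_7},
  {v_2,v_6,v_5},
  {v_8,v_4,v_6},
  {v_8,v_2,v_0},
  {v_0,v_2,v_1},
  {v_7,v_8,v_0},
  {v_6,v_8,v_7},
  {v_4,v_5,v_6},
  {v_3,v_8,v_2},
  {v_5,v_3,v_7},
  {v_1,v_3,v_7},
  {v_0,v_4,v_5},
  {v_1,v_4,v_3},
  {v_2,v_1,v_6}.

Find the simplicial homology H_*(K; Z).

H_0 = Z,  H_1 = Z^2,  H_2 = Z.

We work with the vertex ordering v_0 < v_1 < v_2 < v_3 < v_4 < v_5 < v_6 < v_7 < v_8. The simplices of K, each written with vertices in increasing order, are:

  0-simplices (9): [v_0], [v_1], [v_2], [v_3], [v_4], [v_5], [v_6], [v_7], [v_8]
  1-simplices (27): (27 of them)
  2-simplices (18): (18 of them)

Hence C_0 ≅ Z^9, C_1 ≅ Z^27, C_2 ≅ Z^18.

The boundary map ∂_1: C_1 → C_0 sends each edge [p,q] (with p < q) to q − p. For instance
  ∂[v_3,v_5] = [v_5] − [v_3].
The 9×27 boundary matrix has rank 8 and Smith normal form diag(1,1,1,1,1,1,1,1).

The boundary map ∂_2: C_2 → C_1 maps a triangle to the signed sum of its edges. For instance
  ∂[v_0,v_2,v_8] = [v_2,v_8] − [v_0,v_8] + [v_0,v_2],
  ∂[v_4,v_6,v_8] = [v_6,v_8] − [v_4,v_8] + [v_4,v_6].
The resulting 27×18 matrix has rank 17, and its Smith normal form has invariant factors (1,1,1,1,1,1,1,1,1,1,1,1,1,1,1,1,1).

Reading off H_k = ker ∂_k / im ∂_{k+1}:

  H_0: rank C_0 − rank ∂_1 = 9 − 8 = 1, and the invariant factors of ∂_1 are all 1, so H_0 ≅ Z.
  H_1: rank ker ∂_1 − rank ∂_2 = (27 − 8) − 17 = 2, and the invariant factors of ∂_2 are all 1, so H_1 ≅ Z^2.
  H_2: rank ker ∂_2 − rank ∂_3 = (18 − 17) − 0 = 1, and there is no ∂_3, so H_2 ≅ Z.

(K is a triangulation of the torus T^2.)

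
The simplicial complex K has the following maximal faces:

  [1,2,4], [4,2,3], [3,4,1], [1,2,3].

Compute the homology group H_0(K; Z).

Fix the vertex order 1 < 2 < 3 < 4 and write every simplex with vertices in increasing order. Then dim K = 2 and the simplices of K are:

  0-simplices (4): [1], [2], [3], [4]
  1-simplices (6): [1,2], [1,3], [1,4], [2,3], [2,4], [3,4]
  2-simplices (4): [1,2,3], [1,2,4], [1,3,4], [2,3,4]

Hence C_0 ≅ Z^4, C_1 ≅ Z^6, C_2 ≅ Z^4.

The boundary map ∂_1: C_1 → C_0 sends each edge [p,q] (with p < q) to q − p. For instance
  ∂[1,2] = [2] − [1].
The 4×6 boundary matrix has rank 3 and Smith normal form diag(1,1,1).

Boundary ∂_2: C_2 → C_1 maps a triangle to the signed sum of its edges. For instance
  ∂[1,2,3] = [2,3] − [1,3] + [1,2],
  ∂[2,3,4] = [3,4] − [2,4] + [2,3].
The resulting 6×4 matrix has rank 3, and its Smith normal form has invariant factors (1,1,1).

From H_k ≅ ker(∂_k) / im(∂_{k+1}) we obtain:

  H_0: rank C_0 − rank ∂_1 = 4 − 3 = 1, and the invariant factors of ∂_1 are all 1, so H_0 ≅ Z.

(K is a triangulation of the 2-sphere S^2.)

H_0 = Z.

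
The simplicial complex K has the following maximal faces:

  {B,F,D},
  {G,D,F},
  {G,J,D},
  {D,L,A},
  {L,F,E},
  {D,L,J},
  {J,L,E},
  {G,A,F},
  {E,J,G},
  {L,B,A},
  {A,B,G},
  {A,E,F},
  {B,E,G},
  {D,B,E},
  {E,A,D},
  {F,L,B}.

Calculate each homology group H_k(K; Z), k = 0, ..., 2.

H_0 ≅ Z,  H_1 ≅ Z^2,  H_2 ≅ Z.

Order the vertices as A < B < D < E < F < G < J < L. Listing each simplex with vertices in this order, K has dimension 2 with simplices:

  0-simplices (8): A, B, D, E, F, G, J, L
  1-simplices (24): AB, AD, AE, AF, AG, AL, BD, BE, BF, BG, BL, DE, DF, DG, DJ, DL, EF, EG, EJ, EL, FG, FL, GJ, JL
  2-simplices (16): ABG, ABL, ADE, ADL, AEF, AFG, BDE, BDF, BEG, BFL, DFG, DGJ, DJL, EFL, EGJ, EJL

giving chain groups C_0 ≅ Z^8, C_1 ≅ Z^24, C_2 ≅ Z^16.

∂_1: C_1 → C_0 maps an edge to its endpoints' difference, ∂[p,q] = q − p. For instance
  ∂AE = E − A.
The resulting 8×24 matrix has rank 7, and its Smith normal form has invariant factors (1,1,1,1,1,1,1).

The boundary map ∂_2: C_2 → C_1 maps a triangle to the signed sum of its edges. For instance
  ∂EGJ = GJ − EJ + EG,
  ∂DFG = FG − DG + DF.
The 24×16 boundary matrix has rank 15 and Smith normal form diag(1,1,1,1,1,1,1,1,1,1,1,1,1,1,1).

From H_k ≅ ker(∂_k) / im(∂_{k+1}) we obtain:

  H_0: rank C_0 − rank ∂_1 = 8 − 7 = 1, and the invariant factors of ∂_1 are all 1, so H_0 = Z.
  H_1: rank ker ∂_1 − rank ∂_2 = (24 − 7) − 15 = 2, and the invariant factors of ∂_2 are all 1, so H_1 = Z^2.
  H_2: rank ker ∂_2 − rank ∂_3 = (16 − 15) − 0 = 1, and there is no ∂_3, so H_2 = Z.

As a check, the Euler characteristic is 8 − 24 + 16 = 0, which agrees with 1 − 2 + 1 = 0.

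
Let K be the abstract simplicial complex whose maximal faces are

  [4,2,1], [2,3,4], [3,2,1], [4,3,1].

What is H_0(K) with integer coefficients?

Fix the vertex order 1 < 2 < 3 < 4 and write every simplex with vertices in increasing order. Then dim K = 2 and the simplices of K are:

  0-simplices (4): [1], [2], [3], [4]
  1-simplices (6): [1,2], [1,3], [1,4], [2,3], [2,4], [3,4]
  2-simplices (4): [1,2,3], [1,2,4], [1,3,4], [2,3,4]

giving chain groups C_0 ≅ Z^4, C_1 ≅ Z^6, C_2 ≅ Z^4.

The boundary map ∂_1: C_1 → C_0 sends each edge [p,q] (with p < q) to q − p. For instance
  ∂[1,3] = [3] − [1].
As a 4×6 matrix over Z this has rank 3, with invariant factors (1,1,1).

Boundary ∂_2: C_2 → C_1 maps a triangle to the signed sum of its edges. For instance
  ∂[1,3,4] = [3,4] − [1,4] + [1,3],
  ∂[1,2,3] = [2,3] − [1,3] + [1,2].
As a 6×4 matrix over Z this has rank 3, with invariant factors (1,1,1).

Now H_k = ker ∂_k / im ∂_{k+1}, so:

  H_0: rank C_0 − rank ∂_1 = 4 − 3 = 1, and the invariant factors of ∂_1 are all 1, so H_0 = Z.

(K is a triangulation of the 2-sphere S^2.)

H_0 ≅ Z.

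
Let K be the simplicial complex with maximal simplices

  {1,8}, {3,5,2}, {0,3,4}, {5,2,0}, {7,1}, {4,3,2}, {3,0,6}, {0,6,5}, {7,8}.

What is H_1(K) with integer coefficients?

H_1 = Z^2.

K has 9 vertices, 15 edges, 6 triangles.
rank ∂_1 = 7, rank ∂_2 = 6 ⇒ b_1 = 15 − 7 − 6 = 2; all invariant factors of ∂_2 are 1 so no torsion. So H_1 = Z^2.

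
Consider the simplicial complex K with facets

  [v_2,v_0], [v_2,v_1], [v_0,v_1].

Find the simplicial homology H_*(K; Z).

H_0 = Z,  H_1 = Z.

Fix the vertex order v_0 < v_1 < v_2 and write every simplex with vertices in increasing order. Then dim K = 1 and the simplices of K are:

  0-simplices (3): [v_0], [v_1], [v_2]
  1-simplices (3): [v_0,v_1], [v_0,v_2], [v_1,v_2]

Hence C_0 ≅ Z^3, C_1 ≅ Z^3.

The boundary map ∂_1: C_1 → C_0 is given by ∂[p,q] = [q] − [p]. For instance
  ∂[v_1,v_2] = [v_2] − [v_1].
The resulting 3×3 matrix has rank 2, and its Smith normal form has invariant factors (1,1).

From H_k ≅ ker(∂_k) / im(∂_{k+1}) we obtain:

  H_0: rank C_0 − rank ∂_1 = 3 − 2 = 1, and the invariant factors of ∂_1 are all 1, so H_0 = Z.
  H_1: rank ker ∂_1 − rank ∂_2 = (3 − 2) − 0 = 1, and there is no ∂_2, so H_1 = Z.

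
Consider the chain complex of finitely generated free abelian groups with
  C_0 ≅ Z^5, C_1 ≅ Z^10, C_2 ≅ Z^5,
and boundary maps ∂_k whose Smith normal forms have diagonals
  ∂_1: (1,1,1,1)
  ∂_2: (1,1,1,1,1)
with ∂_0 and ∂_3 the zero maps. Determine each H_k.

H_0 ≅ Z,  H_1 ≅ Z,  H_2 = 0.

H_0: b_0 = 5 − 0 − 4 = 1; torsion from ∂_1 factors > 1: none. So H_0 ≅ Z.
H_1: b_1 = 10 − 4 − 5 = 1; torsion from ∂_2 factors > 1: none. So H_1 ≅ Z.
H_2: b_2 = 5 − 5 − 0 = 0; torsion from ∂_3 factors > 1: none. So H_2 ≅ 0.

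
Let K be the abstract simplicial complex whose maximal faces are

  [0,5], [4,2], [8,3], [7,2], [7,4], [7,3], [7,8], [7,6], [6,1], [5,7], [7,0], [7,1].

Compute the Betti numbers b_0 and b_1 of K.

b_0 = 1, b_1 = 4.

Fix the vertex order 0 < 1 < 2 < 3 < 4 < 5 < 6 < 7 < 8 and write every simplex with vertices in increasing order. Then dim K = 1 and the simplices of K are:

  0-simplices (9): [0], [1], [2], [3], [4], [5], [6], [7], [8]
  1-simplices (12): [0,5], [0,7], [1,6], [1,7], [2,4], [2,7], [3,7], [3,8], [4,7], [5,7], [6,7], [7,8]

Hence C_0 ≅ Z^9, C_1 ≅ Z^12.

Boundary ∂_1: C_1 → C_0 is given by ∂[p,q] = [q] − [p]. For instance
  ∂[1,6] = [6] − [1].
This gives a 9×12 integer matrix of rank 8; reducing to Smith normal form yields diagonal entries (1,1,1,1,1,1,1,1).

Computing H_k = (kernel of ∂_k) / (image of ∂_{k+1}):

  H_0: rank C_0 − rank ∂_1 = 9 − 8 = 1, and the invariant factors of ∂_1 are all 1, so H_0 ≅ Z.
  H_1: rank ker ∂_1 − rank ∂_2 = (12 − 8) − 0 = 4, and there is no ∂_2, so H_1 ≅ Z^4.

As a check, the Euler characteristic is 9 − 12 = -3, which agrees with 1 − 4 = -3.
(K is a triangulation of a wedge of 4 circles.)

Hence the Betti numbers are b_0 = 1, b_1 = 4.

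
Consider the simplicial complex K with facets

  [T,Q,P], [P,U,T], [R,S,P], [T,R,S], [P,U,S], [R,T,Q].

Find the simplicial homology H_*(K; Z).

H_0 ≅ Z,  H_1 ≅ Z,  H_2 = 0.

Take the total order P < Q < R < S < T < U on the vertex set. Then K (dimension 2) consists of the simplices:

  0-simplices (6): P, Q, R, S, T, U
  1-simplices (12): PQ, PR, PS, PT, PU, QR, QT, RS, RT, ST, SU, TU
  2-simplices (6): PQT, PRS, PSU, PTU, QRT, RST

so the chain groups are C_0 ≅ Z^6, C_1 ≅ Z^12, C_2 ≅ Z^6.

∂_1: C_1 → C_0 is given by ∂[p,q] = [q] − [p]. For instance
  ∂RS = S − R.
This gives a 6×12 integer matrix of rank 5; reducing to Smith normal form yields diagonal entries (1,1,1,1,1).

The boundary map ∂_2: C_2 → C_1 maps a triangle to the signed sum of its edges. For instance
  ∂PQT = QT − PT + PQ,
  ∂PSU = SU − PU + PS.
The 12×6 boundary matrix has rank 6 and Smith normal form diag(1,1,1,1,1,1).

Now H_k = ker ∂_k / im ∂_{k+1}, so:

  H_0: rank C_0 − rank ∂_1 = 6 − 5 = 1, and the invariant factors of ∂_1 are all 1, so H_0 = Z.
  H_1: rank ker ∂_1 − rank ∂_2 = (12 − 5) − 6 = 1, and the invariant factors of ∂_2 are all 1, so H_1 = Z.
  H_2: rank ker ∂_2 − rank ∂_3 = (6 − 6) − 0 = 0, and there is no ∂_3, so H_2 = 0.

As a check, the Euler characteristic is 6 − 12 + 6 = 0, which agrees with 1 − 1 + 0 = 0.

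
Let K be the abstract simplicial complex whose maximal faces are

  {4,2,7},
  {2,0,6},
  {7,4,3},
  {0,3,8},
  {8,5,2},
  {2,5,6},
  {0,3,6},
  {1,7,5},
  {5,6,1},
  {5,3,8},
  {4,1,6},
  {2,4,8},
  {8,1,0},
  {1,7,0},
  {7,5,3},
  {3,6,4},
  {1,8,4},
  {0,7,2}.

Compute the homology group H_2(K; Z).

H_2 ≅ Z.

Order the vertices as 0 < 1 < 2 < 3 < 4 < 5 < 6 < 7 < 8. Listing each simplex with vertices in this order, K has dimension 2 with simplices:

  0-simplices (9): [0], [1], [2], [3], [4], [5], [6], [7], [8]
  1-simplices (27): (27 of them)
  2-simplices (18): [0,1,7], [0,1,8], [0,2,6], [0,2,7], [0,3,6], [0,3,8], [1,4,6], [1,4,8], [1,5,6], [1,5,7], [2,4,7], [2,4,8], [2,5,6], [2,5,8], [3,4,6], [3,4,7], [3,5,7], [3,5,8]

Hence C_0 ≅ Z^9, C_1 ≅ Z^27, C_2 ≅ Z^18.

Boundary ∂_1: C_1 → C_0 maps an edge to its endpoints' difference, ∂[p,q] = q − p. For instance
  ∂[4,8] = [8] − [4].
The resulting 9×27 matrix has rank 8, and its Smith normal form has invariant factors (1,1,1,1,1,1,1,1).

Boundary ∂_2: C_2 → C_1 sends each 2-simplex [p,q,r] to [q,r] − [p,r] + [p,q]. For instance
  ∂[0,2,6] = [2,6] − [0,6] + [0,2],
  ∂[2,4,7] = [4,7] − [2,7] + [2,4].
As a 27×18 matrix over Z this has rank 17, with invariant factors (1,1,1,1,1,1,1,1,1,1,1,1,1,1,1,1,1).

Now H_k = ker ∂_k / im ∂_{k+1}, so:

  H_2: rank ker ∂_2 − rank ∂_3 = (18 − 17) − 0 = 1, and there is no ∂_3, so H_2 ≅ Z.

(K is a triangulation of the torus T^2.)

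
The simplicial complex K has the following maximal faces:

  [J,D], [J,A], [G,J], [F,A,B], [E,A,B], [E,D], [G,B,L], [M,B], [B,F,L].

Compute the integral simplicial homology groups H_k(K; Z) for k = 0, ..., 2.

Fix the vertex order A < B < D < E < F < G < J < L < M and write every simplex with vertices in increasing order. Then dim K = 2 and the simplices of K are:

  0-simplices (9): A, B, D, E, F, G, J, L, M
  1-simplices (14): AB, AE, AF, AJ, BE, BF, BG, BL, BM, DE, DJ, FL, GJ, GL
  2-simplices (4): ABE, ABF, BFL, BGL

so the chain groups are C_0 ≅ Z^9, C_1 ≅ Z^14, C_2 ≅ Z^4.

Boundary ∂_1: C_1 → C_0 is given by ∂[p,q] = [q] − [p]. For instance
  ∂AB = B − A.
The resulting 9×14 matrix has rank 8, and its Smith normal form has invariant factors (1,1,1,1,1,1,1,1).

The boundary map ∂_2: C_2 → C_1 maps a triangle to the signed sum of its edges. For instance
  ∂BGL = GL − BL + BG,
  ∂BFL = FL − BL + BF.
The resulting 14×4 matrix has rank 4, and its Smith normal form has invariant factors (1,1,1,1).

Computing H_k = (kernel of ∂_k) / (image of ∂_{k+1}):

  H_0: rank C_0 − rank ∂_1 = 9 − 8 = 1, and the invariant factors of ∂_1 are all 1, so H_0 ≅ Z.
  H_1: rank ker ∂_1 − rank ∂_2 = (14 − 8) − 4 = 2, and the invariant factors of ∂_2 are all 1, so H_1 ≅ Z^2.
  H_2: rank ker ∂_2 − rank ∂_3 = (4 − 4) − 0 = 0, and there is no ∂_3, so H_2 ≅ 0.

H_0 ≅ Z,  H_1 ≅ Z^2,  H_2 = 0.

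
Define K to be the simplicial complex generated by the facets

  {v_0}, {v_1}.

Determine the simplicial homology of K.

We work with the vertex ordering v_0 < v_1. The simplices of K, each written with vertices in increasing order, are:

  0-simplices (2): [v_0], [v_1]

Hence C_0 ≅ Z^2.

Reading off H_k = ker ∂_k / im ∂_{k+1}:

  H_0: rank C_0 − rank ∂_1 = 2 − 0 = 2, and there is no ∂_1, so H_0 ≅ Z^2.

H_0 = Z^2.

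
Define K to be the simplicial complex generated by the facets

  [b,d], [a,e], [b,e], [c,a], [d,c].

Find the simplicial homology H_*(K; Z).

K has 5 vertices, 5 edges.
rank ∂_0 = 0, rank ∂_1 = 4 ⇒ b_0 = 5 − 0 − 4 = 1; all invariant factors of ∂_1 are 1 so no torsion. So H_0 = Z.
rank ∂_1 = 4, rank ∂_2 = 0 ⇒ b_1 = 5 − 4 − 0 = 1. So H_1 = Z.

H_0 = Z,  H_1 = Z.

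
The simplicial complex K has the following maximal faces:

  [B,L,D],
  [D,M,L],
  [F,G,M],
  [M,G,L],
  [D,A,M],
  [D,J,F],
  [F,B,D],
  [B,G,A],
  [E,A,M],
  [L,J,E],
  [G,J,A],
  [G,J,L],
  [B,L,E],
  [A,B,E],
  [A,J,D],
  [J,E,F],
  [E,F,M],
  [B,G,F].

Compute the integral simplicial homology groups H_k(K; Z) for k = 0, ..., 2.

H_0 ≅ Z,  H_1 ≅ Z^2,  H_2 ≅ Z.

Take the total order A < B < D < E < F < G < J < L < M on the vertex set. Then K (dimension 2) consists of the simplices:

  0-simplices (9): A, B, D, E, F, G, J, L, M
  1-simplices (27): AB, AD, AE, AG, AJ, AM, BD, BE, BF, BG, BL, DF, DJ, DL, DM, EF, EJ, EL, EM, FG, FJ, FM, GJ, GL, GM, JL, LM
  2-simplices (18): ABE, ABG, ADJ, ADM, AEM, AGJ, BDF, BDL, BEL, BFG, DFJ, DLM, EFJ, EFM, EJL, FGM, GJL, GLM

Hence C_0 ≅ Z^9, C_1 ≅ Z^27, C_2 ≅ Z^18.

Boundary ∂_1: C_1 → C_0 maps an edge to its endpoints' difference, ∂[p,q] = q − p. For instance
  ∂AM = M − A.
The 9×27 boundary matrix has rank 8 and Smith normal form diag(1,1,1,1,1,1,1,1).

∂_2: C_2 → C_1 maps a triangle to the signed sum of its edges. For instance
  ∂DFJ = FJ − DJ + DF,
  ∂EFJ = FJ − EJ + EF.
As a 27×18 matrix over Z this has rank 17, with invariant factors (1,1,1,1,1,1,1,1,1,1,1,1,1,1,1,1,1).

Computing H_k = (kernel of ∂_k) / (image of ∂_{k+1}):

  H_0: rank C_0 − rank ∂_1 = 9 − 8 = 1, and the invariant factors of ∂_1 are all 1, so H_0 = Z.
  H_1: rank ker ∂_1 − rank ∂_2 = (27 − 8) − 17 = 2, and the invariant factors of ∂_2 are all 1, so H_1 = Z^2.
  H_2: rank ker ∂_2 − rank ∂_3 = (18 − 17) − 0 = 1, and there is no ∂_3, so H_2 = Z.

(K is a triangulation of the torus T^2.)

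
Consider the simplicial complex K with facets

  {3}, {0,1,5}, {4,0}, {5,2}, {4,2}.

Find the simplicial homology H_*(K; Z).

Fix the vertex order 0 < 1 < 2 < 3 < 4 < 5 and write every simplex with vertices in increasing order. Then dim K = 2 and the simplices of K are:

  0-simplices (6): [0], [1], [2], [3], [4], [5]
  1-simplices (6): [0,1], [0,4], [0,5], [1,5], [2,4], [2,5]
  2-simplices (1): [0,1,5]

giving chain groups C_0 ≅ Z^6, C_1 ≅ Z^6, C_2 ≅ Z^1.

The boundary map ∂_1: C_1 → C_0 maps an edge to its endpoints' difference, ∂[p,q] = q − p.
This gives a 6×6 integer matrix of rank 4; reducing to Smith normal form yields diagonal entries (1,1,1,1).

Boundary ∂_2: C_2 → C_1 sends each 2-simplex [p,q,r] to [q,r] − [p,r] + [p,q]. For instance
  ∂[0,1,5] = [1,5] − [0,5] + [0,1].
As a 6×1 matrix over Z this has rank 1, with invariant factors (1).

Now H_k = ker ∂_k / im ∂_{k+1}, so:

  H_0: rank C_0 − rank ∂_1 = 6 − 4 = 2, and the invariant factors of ∂_1 are all 1, so H_0 = Z^2.
  H_1: rank ker ∂_1 − rank ∂_2 = (6 − 4) − 1 = 1, and the invariant factors of ∂_2 are all 1, so H_1 = Z.
  H_2: rank ker ∂_2 − rank ∂_3 = (1 − 1) − 0 = 0, and there is no ∂_3, so H_2 = 0.

H_0 ≅ Z^2,  H_1 ≅ Z,  H_2 = 0.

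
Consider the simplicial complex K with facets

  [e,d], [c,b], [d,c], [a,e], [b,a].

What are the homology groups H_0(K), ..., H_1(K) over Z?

H_0 = Z,  H_1 = Z.

K has 5 vertices, 5 edges.
rank ∂_0 = 0, rank ∂_1 = 4 ⇒ b_0 = 5 − 0 − 4 = 1; all invariant factors of ∂_1 are 1 so no torsion. So H_0 = Z.
rank ∂_1 = 4, rank ∂_2 = 0 ⇒ b_1 = 5 − 4 − 0 = 1. So H_1 = Z.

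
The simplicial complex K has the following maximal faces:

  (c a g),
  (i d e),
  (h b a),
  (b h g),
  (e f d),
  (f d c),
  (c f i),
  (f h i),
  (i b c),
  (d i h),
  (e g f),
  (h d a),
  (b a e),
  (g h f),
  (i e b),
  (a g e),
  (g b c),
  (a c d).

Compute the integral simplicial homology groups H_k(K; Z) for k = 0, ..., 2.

We work with the vertex ordering a < b < c < d < e < f < g < h < i. The simplices of K, each written with vertices in increasing order, are:

  0-simplices (9): a, b, c, d, e, f, g, h, i
  1-simplices (27): ab, ac, ad, ae, ag, ah, bc, be, bg, bh, bi, cd, cf, cg, ci, de, df, dh, di, ef, eg, ei, fg, fh, fi, gh, hi
  2-simplices (18): abe, abh, acd, acg, adh, aeg, bcg, bci, bei, bgh, cdf, cfi, def, dei, dhi, efg, fgh, fhi

Hence C_0 ≅ Z^9, C_1 ≅ Z^27, C_2 ≅ Z^18.

Boundary ∂_1: C_1 → C_0 sends each edge [p,q] (with p < q) to q − p. For instance
  ∂ac = c − a.
This gives a 9×27 integer matrix of rank 8; reducing to Smith normal form yields diagonal entries (1,1,1,1,1,1,1,1).

∂_2: C_2 → C_1 sends each 2-simplex [p,q,r] to [q,r] − [p,r] + [p,q]. For instance
  ∂bcg = cg − bg + bc,
  ∂fgh = gh − fh + fg.
The 27×18 boundary matrix has rank 18 and Smith normal form diag(1,1,1,1,1,1,1,1,1,1,1,1,1,1,1,1,1,2).

From H_k ≅ ker(∂_k) / im(∂_{k+1}) we obtain:

  H_0: rank C_0 − rank ∂_1 = 9 − 8 = 1, and the invariant factors of ∂_1 are all 1, so H_0 = Z.
  H_1: rank ker ∂_1 − rank ∂_2 = (27 − 8) − 18 = 1, and ∂_2 has invariant factor 2 > 1, so H_1 = Z ⊕ Z/2.
  H_2: rank ker ∂_2 − rank ∂_3 = (18 − 18) − 0 = 0, and there is no ∂_3, so H_2 = 0.

(K is a triangulation of the Klein bottle.)

H_0 ≅ Z,  H_1 ≅ Z ⊕ Z/2,  H_2 = 0.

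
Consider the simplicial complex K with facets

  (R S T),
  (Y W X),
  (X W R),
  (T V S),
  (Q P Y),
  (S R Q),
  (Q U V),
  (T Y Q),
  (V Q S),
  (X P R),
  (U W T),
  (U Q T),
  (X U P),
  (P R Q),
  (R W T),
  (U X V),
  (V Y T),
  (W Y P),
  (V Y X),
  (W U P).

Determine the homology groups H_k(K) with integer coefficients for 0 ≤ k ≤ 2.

Order the vertices as P < Q < R < S < T < U < V < W < X < Y. Listing each simplex with vertices in this order, K has dimension 2 with simplices:

  0-simplices (10): P, Q, R, S, T, U, V, W, X, Y
  1-simplices (30): PQ, PR, PU, PW, PX, PY, QR, QS, QT, QU, QV, QY, RS, RT, RW, RX, ST, SV, TU, TV, TW, TY, UV, UW, UX, VX, VY, WX, WY, XY
  2-simplices (20): PQR, PQY, PRX, PUW, PUX, PWY, QRS, QSV, QTU, QTY, QUV, RST, RTW, RWX, STV, TUW, TVY, UVX, VXY, WXY

giving chain groups C_0 ≅ Z^10, C_1 ≅ Z^30, C_2 ≅ Z^20.

Boundary ∂_1: C_1 → C_0 sends each edge [p,q] (with p < q) to q − p. For instance
  ∂PQ = Q − P.
As a 10×30 matrix over Z this has rank 9, with invariant factors (1,1,1,1,1,1,1,1,1).

The boundary map ∂_2: C_2 → C_1 sends each 2-simplex [p,q,r] to [q,r] − [p,r] + [p,q]. For instance
  ∂QTY = TY − QY + QT,
  ∂STV = TV − SV + ST.
As a 30×20 matrix over Z this has rank 20, with invariant factors (1,1,1,1,1,1,1,1,1,1,1,1,1,1,1,1,1,1,1,2).

Reading off H_k = ker ∂_k / im ∂_{k+1}:

  H_0: rank C_0 − rank ∂_1 = 10 − 9 = 1, and the invariant factors of ∂_1 are all 1, so H_0 ≅ Z.
  H_1: rank ker ∂_1 − rank ∂_2 = (30 − 9) − 20 = 1, and ∂_2 has invariant factor 2 > 1, so H_1 ≅ Z ⊕ Z/2Z.
  H_2: rank ker ∂_2 − rank ∂_3 = (20 − 20) − 0 = 0, and there is no ∂_3, so H_2 ≅ 0.

As a check, the Euler characteristic is 10 − 30 + 20 = 0, which agrees with 1 − 1 + 0 = 0.
(K is a triangulation of the Klein bottle.)

H_0 = Z,  H_1 = Z ⊕ Z/2Z,  H_2 = 0.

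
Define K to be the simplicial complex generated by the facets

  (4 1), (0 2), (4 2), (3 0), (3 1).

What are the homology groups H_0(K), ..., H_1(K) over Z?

Order the vertices as 0 < 1 < 2 < 3 < 4. Listing each simplex with vertices in this order, K has dimension 1 with simplices:

  0-simplices (5): [0], [1], [2], [3], [4]
  1-simplices (5): [0,2], [0,3], [1,3], [1,4], [2,4]

Hence C_0 ≅ Z^5, C_1 ≅ Z^5.

Boundary ∂_1: C_1 → C_0 sends each edge [p,q] (with p < q) to q − p. For instance
  ∂[2,4] = [4] − [2].
As a 5×5 matrix over Z this has rank 4, with invariant factors (1,1,1,1).

From H_k ≅ ker(∂_k) / im(∂_{k+1}) we obtain:

  H_0: rank C_0 − rank ∂_1 = 5 − 4 = 1, and the invariant factors of ∂_1 are all 1, so H_0 ≅ Z.
  H_1: rank ker ∂_1 − rank ∂_2 = (5 − 4) − 0 = 1, and there is no ∂_2, so H_1 ≅ Z.

H_0 ≅ Z,  H_1 ≅ Z.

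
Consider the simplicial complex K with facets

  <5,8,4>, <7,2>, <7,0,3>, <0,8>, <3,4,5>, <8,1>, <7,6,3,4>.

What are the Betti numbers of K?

Take the total order 0 < 1 < 2 < 3 < 4 < 5 < 6 < 7 < 8 on the vertex set. Then K (dimension 3) consists of the simplices:

  0-simplices (9): [0], [1], [2], [3], [4], [5], [6], [7], [8]
  1-simplices (15): [0,3], [0,7], [0,8], [1,8], [2,7], [3,4], [3,5], [3,6], [3,7], [4,5], [4,6], [4,7], [4,8], [5,8], [6,7]
  2-simplices (7): [0,3,7], [3,4,5], [3,4,6], [3,4,7], [3,6,7], [4,5,8], [4,6,7]
  3-simplices (1): [3,4,6,7]

Hence C_0 ≅ Z^9, C_1 ≅ Z^15, C_2 ≅ Z^7, C_3 ≅ Z^1.

The boundary map ∂_1: C_1 → C_0 is given by ∂[p,q] = [q] − [p]. For instance
  ∂[2,7] = [7] − [2].
This gives a 9×15 integer matrix of rank 8; reducing to Smith normal form yields diagonal entries (1,1,1,1,1,1,1,1).

∂_2: C_2 → C_1 acts by ∂[p,q,r] = [q,r] − [p,r] + [p,q]. For instance
  ∂[3,4,6] = [4,6] − [3,6] + [3,4],
  ∂[4,6,7] = [6,7] − [4,7] + [4,6].
The resulting 15×7 matrix has rank 6, and its Smith normal form has invariant factors (1,1,1,1,1,1).

∂_3: C_3 → C_2 sends each 3-simplex σ to the alternating sum Σ_i (−1)^i (σ with its i-th vertex removed). For instance
  ∂[3,4,6,7] = [4,6,7] − [3,6,7] + [3,4,7] − [3,4,6].
The resulting 7×1 matrix has rank 1, and its Smith normal form has invariant factors (1).

Reading off H_k = ker ∂_k / im ∂_{k+1}:

  H_0: rank C_0 − rank ∂_1 = 9 − 8 = 1, and the invariant factors of ∂_1 are all 1, so H_0 ≅ Z.
  H_1: rank ker ∂_1 − rank ∂_2 = (15 − 8) − 6 = 1, and the invariant factors of ∂_2 are all 1, so H_1 ≅ Z.
  H_2: rank ker ∂_2 − rank ∂_3 = (7 − 6) − 1 = 0, and the invariant factors of ∂_3 are all 1, so H_2 ≅ 0.
  H_3: rank ker ∂_3 − rank ∂_4 = (1 − 1) − 0 = 0, and there is no ∂_4, so H_3 ≅ 0.

Hence the Betti numbers are b_0 = 1, b_1 = 1, b_2 = 0, b_3 = 0.

b_0 = 1, b_1 = 1, b_2 = 0, b_3 = 0.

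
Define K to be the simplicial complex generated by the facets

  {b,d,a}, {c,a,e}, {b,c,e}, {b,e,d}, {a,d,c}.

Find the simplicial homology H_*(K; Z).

H_0 ≅ Z,  H_1 ≅ Z,  H_2 = 0.

Order the vertices as a < b < c < d < e. Listing each simplex with vertices in this order, K has dimension 2 with simplices:

  0-simplices (5): a, b, c, d, e
  1-simplices (10): ab, ac, ad, ae, bc, bd, be, cd, ce, de
  2-simplices (5): abd, acd, ace, bce, bde

Hence C_0 ≅ Z^5, C_1 ≅ Z^10, C_2 ≅ Z^5.

Boundary ∂_1: C_1 → C_0 sends each edge [p,q] (with p < q) to q − p. For instance
  ∂ab = b − a.
The resulting 5×10 matrix has rank 4, and its Smith normal form has invariant factors (1,1,1,1).

The boundary map ∂_2: C_2 → C_1 sends each 2-simplex [p,q,r] to [q,r] − [p,r] + [p,q]. For instance
  ∂acd = cd − ad + ac,
  ∂abd = bd − ad + ab.
This gives a 10×5 integer matrix of rank 5; reducing to Smith normal form yields diagonal entries (1,1,1,1,1).

Computing H_k = (kernel of ∂_k) / (image of ∂_{k+1}):

  H_0: rank C_0 − rank ∂_1 = 5 − 4 = 1, and the invariant factors of ∂_1 are all 1, so H_0 ≅ Z.
  H_1: rank ker ∂_1 − rank ∂_2 = (10 − 4) − 5 = 1, and the invariant factors of ∂_2 are all 1, so H_1 ≅ Z.
  H_2: rank ker ∂_2 − rank ∂_3 = (5 − 5) − 0 = 0, and there is no ∂_3, so H_2 ≅ 0.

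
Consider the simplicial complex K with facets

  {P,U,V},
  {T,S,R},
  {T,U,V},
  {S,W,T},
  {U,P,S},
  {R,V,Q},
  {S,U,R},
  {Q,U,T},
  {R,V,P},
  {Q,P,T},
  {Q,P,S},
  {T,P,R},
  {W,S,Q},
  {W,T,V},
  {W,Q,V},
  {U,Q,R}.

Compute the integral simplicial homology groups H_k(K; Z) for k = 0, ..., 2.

Fix the vertex order P < Q < R < S < T < U < V < W and write every simplex with vertices in increasing order. Then dim K = 2 and the simplices of K are:

  0-simplices (8): P, Q, R, S, T, U, V, W
  1-simplices (24): PQ, PR, PS, PT, PU, PV, QR, QS, QT, QU, QV, QW, RS, RT, RU, RV, ST, SU, SW, TU, TV, TW, UV, VW
  2-simplices (16): PQS, PQT, PRT, PRV, PSU, PUV, QRU, QRV, QSW, QTU, QVW, RST, RSU, STW, TUV, TVW

giving chain groups C_0 ≅ Z^8, C_1 ≅ Z^24, C_2 ≅ Z^16.

The boundary map ∂_1: C_1 → C_0 is given by ∂[p,q] = [q] − [p].
The resulting 8×24 matrix has rank 7, and its Smith normal form has invariant factors (1,1,1,1,1,1,1).

Boundary ∂_2: C_2 → C_1 acts by ∂[p,q,r] = [q,r] − [p,r] + [p,q]. For instance
  ∂QSW = SW − QW + QS,
  ∂PRV = RV − PV + PR.
This gives a 24×16 integer matrix of rank 15; reducing to Smith normal form yields diagonal entries (1,1,1,1,1,1,1,1,1,1,1,1,1,1,1).

Now H_k = ker ∂_k / im ∂_{k+1}, so:

  H_0: rank C_0 − rank ∂_1 = 8 − 7 = 1, and the invariant factors of ∂_1 are all 1, so H_0 ≅ Z.
  H_1: rank ker ∂_1 − rank ∂_2 = (24 − 7) − 15 = 2, and the invariant factors of ∂_2 are all 1, so H_1 ≅ Z^2.
  H_2: rank ker ∂_2 − rank ∂_3 = (16 − 15) − 0 = 1, and there is no ∂_3, so H_2 ≅ Z.

As a check, the Euler characteristic is 8 − 24 + 16 = 0, which agrees with 1 − 2 + 1 = 0.

H_0 ≅ Z,  H_1 ≅ Z^2,  H_2 ≅ Z.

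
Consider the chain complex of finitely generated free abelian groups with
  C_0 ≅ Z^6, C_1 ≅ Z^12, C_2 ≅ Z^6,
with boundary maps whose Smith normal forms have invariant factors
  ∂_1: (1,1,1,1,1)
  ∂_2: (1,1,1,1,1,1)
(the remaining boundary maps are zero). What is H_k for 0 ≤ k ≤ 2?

H_0 = Z,  H_1 = Z,  H_2 = 0.

H_0: b_0 = 6 − 0 − 5 = 1; torsion from ∂_1 factors > 1: none. So H_0 = Z.
H_1: b_1 = 12 − 5 − 6 = 1; torsion from ∂_2 factors > 1: none. So H_1 = Z.
H_2: b_2 = 6 − 6 − 0 = 0; torsion from ∂_3 factors > 1: none. So H_2 = 0.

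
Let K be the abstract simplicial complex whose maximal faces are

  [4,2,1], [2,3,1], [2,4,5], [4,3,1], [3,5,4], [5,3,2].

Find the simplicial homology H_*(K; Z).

H_0 = Z,  H_1 = 0,  H_2 = Z.

Fix the vertex order 1 < 2 < 3 < 4 < 5 and write every simplex with vertices in increasing order. Then dim K = 2 and the simplices of K are:

  0-simplices (5): [1], [2], [3], [4], [5]
  1-simplices (9): [1,2], [1,3], [1,4], [2,3], [2,4], [2,5], [3,4], [3,5], [4,5]
  2-simplices (6): [1,2,3], [1,2,4], [1,3,4], [2,3,5], [2,4,5], [3,4,5]

Hence C_0 ≅ Z^5, C_1 ≅ Z^9, C_2 ≅ Z^6.

∂_1: C_1 → C_0 is given by ∂[p,q] = [q] − [p]. For instance
  ∂[3,5] = [5] − [3].
The resulting 5×9 matrix has rank 4, and its Smith normal form has invariant factors (1,1,1,1).

∂_2: C_2 → C_1 acts by ∂[p,q,r] = [q,r] − [p,r] + [p,q]. For instance
  ∂[3,4,5] = [4,5] − [3,5] + [3,4],
  ∂[1,2,3] = [2,3] − [1,3] + [1,2].
As a 9×6 matrix over Z this has rank 5, with invariant factors (1,1,1,1,1).

Now H_k = ker ∂_k / im ∂_{k+1}, so:

  H_0: rank C_0 − rank ∂_1 = 5 − 4 = 1, and the invariant factors of ∂_1 are all 1, so H_0 = Z.
  H_1: rank ker ∂_1 − rank ∂_2 = (9 − 4) − 5 = 0, and the invariant factors of ∂_2 are all 1, so H_1 = 0.
  H_2: rank ker ∂_2 − rank ∂_3 = (6 − 5) − 0 = 1, and there is no ∂_3, so H_2 = Z.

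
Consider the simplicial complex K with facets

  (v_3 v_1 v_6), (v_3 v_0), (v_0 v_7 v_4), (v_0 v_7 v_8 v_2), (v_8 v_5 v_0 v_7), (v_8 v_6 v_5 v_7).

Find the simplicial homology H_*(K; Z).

H_0 ≅ Z,  H_1 ≅ Z,  H_2 = 0,  H_3 = 0.

Take the total order v_0 < v_1 < v_2 < v_3 < v_4 < v_5 < v_6 < v_7 < v_8 on the vertex set. Then K (dimension 3) consists of the simplices:

  0-simplices (9): [v_0], [v_1], [v_2], [v_3], [v_4], [v_5], [v_6], [v_7], [v_8]
  1-simplices (18): (18 of them)
  2-simplices (12): (12 of them)
  3-simplices (3): [v_0,v_2,v_7,v_8], [v_0,v_5,v_7,v_8], [v_5,v_6,v_7,v_8]

Hence C_0 ≅ Z^9, C_1 ≅ Z^18, C_2 ≅ Z^12, C_3 ≅ Z^3.

∂_1: C_1 → C_0 sends each edge [p,q] (with p < q) to q − p. For instance
  ∂[v_5,v_7] = [v_7] − [v_5].
The resulting 9×18 matrix has rank 8, and its Smith normal form has invariant factors (1,1,1,1,1,1,1,1).

∂_2: C_2 → C_1 sends each 2-simplex [p,q,r] to [q,r] − [p,r] + [p,q]. For instance
  ∂[v_1,v_3,v_6] = [v_3,v_6] − [v_1,v_6] + [v_1,v_3],
  ∂[v_0,v_4,v_7] = [v_4,v_7] − [v_0,v_7] + [v_0,v_4].
As a 18×12 matrix over Z this has rank 9, with invariant factors (1,1,1,1,1,1,1,1,1).

∂_3: C_3 → C_2 sends each 3-simplex σ to the alternating sum Σ_i (−1)^i (σ with its i-th vertex removed). For instance
  ∂[v_5,v_6,v_7,v_8] = [v_6,v_7,v_8] − [v_5,v_7,v_8] + [v_5,v_6,v_8] − [v_5,v_6,v_7],
  ∂[v_0,v_2,v_7,v_8] = [v_2,v_7,v_8] − [v_0,v_7,v_8] + [v_0,v_2,v_8] − [v_0,v_2,v_7].
As a 12×3 matrix over Z this has rank 3, with invariant factors (1,1,1).

From H_k ≅ ker(∂_k) / im(∂_{k+1}) we obtain:

  H_0: rank C_0 − rank ∂_1 = 9 − 8 = 1, and the invariant factors of ∂_1 are all 1, so H_0 = Z.
  H_1: rank ker ∂_1 − rank ∂_2 = (18 − 8) − 9 = 1, and the invariant factors of ∂_2 are all 1, so H_1 = Z.
  H_2: rank ker ∂_2 − rank ∂_3 = (12 − 9) − 3 = 0, and the invariant factors of ∂_3 are all 1, so H_2 = 0.
  H_3: rank ker ∂_3 − rank ∂_4 = (3 − 3) − 0 = 0, and there is no ∂_4, so H_3 = 0.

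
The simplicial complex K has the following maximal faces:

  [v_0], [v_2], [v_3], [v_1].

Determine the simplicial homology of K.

We work with the vertex ordering v_0 < v_1 < v_2 < v_3. The simplices of K, each written with vertices in increasing order, are:

  0-simplices (4): [v_0], [v_1], [v_2], [v_3]

Hence C_0 ≅ Z^4.

From H_k ≅ ker(∂_k) / im(∂_{k+1}) we obtain:

  H_0: rank C_0 − rank ∂_1 = 4 − 0 = 4, and there is no ∂_1, so H_0 ≅ Z^4.

H_0 = Z^4.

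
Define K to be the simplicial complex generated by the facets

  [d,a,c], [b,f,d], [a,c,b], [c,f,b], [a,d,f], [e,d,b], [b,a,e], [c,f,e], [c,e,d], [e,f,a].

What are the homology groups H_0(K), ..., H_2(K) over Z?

H_0 = Z,  H_1 = Z/2,  H_2 = 0.

Fix the vertex order a < b < c < d < e < f and write every simplex with vertices in increasing order. Then dim K = 2 and the simplices of K are:

  0-simplices (6): a, b, c, d, e, f
  1-simplices (15): ab, ac, ad, ae, af, bc, bd, be, bf, cd, ce, cf, de, df, ef
  2-simplices (10): abc, abe, acd, adf, aef, bcf, bde, bdf, cde, cef

giving chain groups C_0 ≅ Z^6, C_1 ≅ Z^15, C_2 ≅ Z^10.

∂_1: C_1 → C_0 sends each edge [p,q] (with p < q) to q − p. For instance
  ∂ad = d − a.
As a 6×15 matrix over Z this has rank 5, with invariant factors (1,1,1,1,1).

∂_2: C_2 → C_1 acts by ∂[p,q,r] = [q,r] − [p,r] + [p,q]. For instance
  ∂cef = ef − cf + ce,
  ∂bde = de − be + bd.
This gives a 15×10 integer matrix of rank 10; reducing to Smith normal form yields diagonal entries (1,1,1,1,1,1,1,1,1,2).

Computing H_k = (kernel of ∂_k) / (image of ∂_{k+1}):

  H_0: rank C_0 − rank ∂_1 = 6 − 5 = 1, and the invariant factors of ∂_1 are all 1, so H_0 ≅ Z.
  H_1: rank ker ∂_1 − rank ∂_2 = (15 − 5) − 10 = 0, and ∂_2 has invariant factor 2 > 1, so H_1 ≅ Z/2.
  H_2: rank ker ∂_2 − rank ∂_3 = (10 − 10) − 0 = 0, and there is no ∂_3, so H_2 ≅ 0.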